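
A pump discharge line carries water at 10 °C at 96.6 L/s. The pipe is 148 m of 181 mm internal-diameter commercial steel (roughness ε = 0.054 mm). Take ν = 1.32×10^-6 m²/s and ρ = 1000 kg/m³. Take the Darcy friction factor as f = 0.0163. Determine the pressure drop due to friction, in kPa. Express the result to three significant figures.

V = 4Q/(πD²) = 4·0.0966/(π·0.181²) = 3.754 m/s
h_f = f(L/D)V²/(2g) = 0.01630·(148/0.181)·3.754²/(2·9.81) = 9.575 m
Δp = ρg·h_f = 1000·9.81·9.575 = 93.93 kPa

Δp ≈ 93.9 kPa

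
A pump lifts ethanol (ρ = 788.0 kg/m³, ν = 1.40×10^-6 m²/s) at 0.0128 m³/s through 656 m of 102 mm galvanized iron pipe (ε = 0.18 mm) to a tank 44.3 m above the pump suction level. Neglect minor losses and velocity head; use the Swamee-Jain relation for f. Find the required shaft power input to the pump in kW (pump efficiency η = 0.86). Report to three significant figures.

V = 4Q/(πD²) = 1.566 m/s; Re = 1.14×10^5; ε/D = 0.00176; f = 0.02449
h_f = f(L/D)V²/2g = 19.70 m
Total head H = z + h_f = 44.3 + 19.70 = 64.00 m
P_hyd = ρgQH = 788.0·9.81·0.0128·64.00 = 6.332 kW
P_shaft = P_hyd/η = 6.332/0.86 = 7.363 kW

P_shaft ≈ 7.36 kW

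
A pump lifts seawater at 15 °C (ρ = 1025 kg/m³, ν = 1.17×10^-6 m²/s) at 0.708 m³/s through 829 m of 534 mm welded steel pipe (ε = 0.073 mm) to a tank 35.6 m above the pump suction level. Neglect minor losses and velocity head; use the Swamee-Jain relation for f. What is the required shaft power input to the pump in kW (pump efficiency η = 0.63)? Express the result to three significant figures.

V = 4Q/(πD²) = 3.161 m/s; Re = 1.44×10^6; ε/D = 1.37×10^-4; f = 0.01369
h_f = f(L/D)V²/2g = 10.83 m
Total head H = z + h_f = 35.6 + 10.83 = 46.43 m
P_hyd = ρgQH = 1025·9.81·0.708·46.43 = 330.5 kW
P_shaft = P_hyd/η = 330.5/0.63 = 524.7 kW

P_shaft ≈ 525 kW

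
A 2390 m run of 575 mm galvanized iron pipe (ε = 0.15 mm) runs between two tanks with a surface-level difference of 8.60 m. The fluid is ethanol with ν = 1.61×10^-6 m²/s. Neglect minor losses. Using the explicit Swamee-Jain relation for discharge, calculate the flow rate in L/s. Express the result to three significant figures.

Q ≈ 416 L/s

Swamee-Jain (Type II): Q = -0.965·√(gD⁵h_f/L)·ln[ε/(3.7D) + √(3.17ν²L/(gD³h_f))]
√(gD⁵h_f/L) = √(9.81·0.575⁵·8.60/2390) = 0.04710
ε/(3.7D) = 7.05×10^-5; √(3.17ν²L/(gD³h_f)) = 3.50×10^-5
Q = -0.965·0.04710·ln(1.055×10^-4) = 0.4162 m³/s
Check: V = 1.60 m/s, Re = 5.72×10^5, f = 0.01590, h_f = 8.65 m ≈ 8.60 m ✓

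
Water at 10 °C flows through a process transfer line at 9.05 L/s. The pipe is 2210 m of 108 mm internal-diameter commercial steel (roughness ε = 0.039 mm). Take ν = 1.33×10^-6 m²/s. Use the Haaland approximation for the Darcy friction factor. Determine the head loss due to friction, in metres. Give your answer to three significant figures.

h_f ≈ 20.5 m

V = 4Q/(πD²) = 4·0.00905/(π·0.108²) = 0.9879 m/s
Re = VD/ν = 0.9879·0.108/1.33×10^-6 = 8.02×10^4 → turbulent
ε/D = 0.039/108 = 3.61×10^-4
Haaland: f = 0.02013
h_f = f(L/D)V²/(2g) = 0.02013·(2210/0.108)·0.9879²/(2·9.81) = 20.49 m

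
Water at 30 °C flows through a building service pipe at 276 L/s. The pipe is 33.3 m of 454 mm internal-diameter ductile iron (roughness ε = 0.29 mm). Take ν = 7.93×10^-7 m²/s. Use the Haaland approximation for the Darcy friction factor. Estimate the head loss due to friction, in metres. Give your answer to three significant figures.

h_f ≈ 0.196 m

V = 4Q/(πD²) = 4·0.276/(π·0.454²) = 1.705 m/s
Re = VD/ν = 1.705·0.454/7.93×10^-7 = 9.76×10^5 → turbulent
ε/D = 0.29/454 = 6.39×10^-4
Haaland: f = 0.01807
h_f = f(L/D)V²/(2g) = 0.01807·(33.3/0.454)·1.705²/(2·9.81) = 0.1964 m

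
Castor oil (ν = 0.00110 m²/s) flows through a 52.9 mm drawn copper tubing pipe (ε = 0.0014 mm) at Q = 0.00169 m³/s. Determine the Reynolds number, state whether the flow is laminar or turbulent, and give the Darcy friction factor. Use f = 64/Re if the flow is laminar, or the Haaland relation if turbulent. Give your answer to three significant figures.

Re ≈ 37.0; laminar; f = 64/Re ≈ 1.73

V = 4Q/(πD²) = 0.7689 m/s
Re = VD/ν = 0.7689·0.0529/0.00110 = 37.0
Re < 2300 → laminar → f = 64/Re = 1.731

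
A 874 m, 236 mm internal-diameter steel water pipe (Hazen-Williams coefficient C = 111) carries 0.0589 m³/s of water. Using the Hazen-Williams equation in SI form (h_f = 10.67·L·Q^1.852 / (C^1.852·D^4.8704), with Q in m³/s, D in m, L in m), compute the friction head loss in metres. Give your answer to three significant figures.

h_f ≈ 9.08 m

h_f = 10.67·874·0.0589^1.852 / (111^1.852·0.236^4.8704) = 9.082 m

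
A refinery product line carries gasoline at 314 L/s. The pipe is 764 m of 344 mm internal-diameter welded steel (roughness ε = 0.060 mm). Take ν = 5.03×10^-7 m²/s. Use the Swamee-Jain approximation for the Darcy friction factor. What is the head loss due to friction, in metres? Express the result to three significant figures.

h_f ≈ 18.0 m

V = 4Q/(πD²) = 4·0.314/(π·0.344²) = 3.378 m/s
Re = VD/ν = 3.378·0.344/5.03×10^-7 = 2.31×10^6 → turbulent
ε/D = 0.060/344 = 1.74×10^-4
Swamee-Jain: f = 0.01392
h_f = f(L/D)V²/(2g) = 0.01392·(764/0.344)·3.378²/(2·9.81) = 17.99 m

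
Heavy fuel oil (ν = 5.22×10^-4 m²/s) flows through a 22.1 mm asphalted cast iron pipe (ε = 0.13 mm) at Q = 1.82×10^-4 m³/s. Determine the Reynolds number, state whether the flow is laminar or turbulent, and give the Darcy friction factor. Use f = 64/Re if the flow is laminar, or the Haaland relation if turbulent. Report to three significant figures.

V = 4Q/(πD²) = 0.4745 m/s
Re = VD/ν = 0.4745·0.0221/5.22×10^-4 = 20.1
Re < 2300 → laminar → f = 64/Re = 3.186

Re ≈ 20.1; laminar; f = 64/Re ≈ 3.19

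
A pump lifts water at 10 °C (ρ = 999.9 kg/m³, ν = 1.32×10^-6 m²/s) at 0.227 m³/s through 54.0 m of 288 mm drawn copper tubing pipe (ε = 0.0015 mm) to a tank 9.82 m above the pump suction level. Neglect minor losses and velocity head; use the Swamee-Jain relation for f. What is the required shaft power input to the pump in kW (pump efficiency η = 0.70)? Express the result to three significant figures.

V = 4Q/(πD²) = 3.485 m/s; Re = 7.60×10^5; ε/D = 5.21×10^-6; f = 0.01227
h_f = f(L/D)V²/2g = 1.424 m
Total head H = z + h_f = 9.82 + 1.424 = 11.24 m
P_hyd = ρgQH = 999.9·9.81·0.227·11.24 = 25.04 kW
P_shaft = P_hyd/η = 25.04/0.70 = 35.77 kW

P_shaft ≈ 35.8 kW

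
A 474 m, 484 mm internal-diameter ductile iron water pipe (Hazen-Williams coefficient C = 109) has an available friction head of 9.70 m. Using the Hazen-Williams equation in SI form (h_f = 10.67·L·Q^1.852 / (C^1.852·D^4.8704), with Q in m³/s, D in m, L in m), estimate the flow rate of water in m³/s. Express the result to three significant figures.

Rearranging: Q = [h_f·C^1.852·D^4.8704 / (10.67·L)]^(1/1.852)
Q = [9.70·109^1.852·0.484^4.8704 / (10.67·474)]^0.540 = 0.5514 m³/s

Q ≈ 0.551 m³/s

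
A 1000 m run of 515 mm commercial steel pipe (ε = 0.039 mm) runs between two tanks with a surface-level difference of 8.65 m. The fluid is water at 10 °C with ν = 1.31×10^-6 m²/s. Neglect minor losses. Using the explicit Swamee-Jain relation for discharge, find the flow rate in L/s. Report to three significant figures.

Swamee-Jain (Type II): Q = -0.965·√(gD⁵h_f/L)·ln[ε/(3.7D) + √(3.17ν²L/(gD³h_f))]
√(gD⁵h_f/L) = √(9.81·0.515⁵·8.65/1000) = 0.05544
ε/(3.7D) = 2.05×10^-5; √(3.17ν²L/(gD³h_f)) = 2.17×10^-5
Q = -0.965·0.05544·ln(4.213×10^-5) = 0.5390 m³/s
Check: V = 2.59 m/s, Re = 1.02×10^6, f = 0.01311, h_f = 8.69 m ≈ 8.65 m ✓

Q ≈ 539 L/s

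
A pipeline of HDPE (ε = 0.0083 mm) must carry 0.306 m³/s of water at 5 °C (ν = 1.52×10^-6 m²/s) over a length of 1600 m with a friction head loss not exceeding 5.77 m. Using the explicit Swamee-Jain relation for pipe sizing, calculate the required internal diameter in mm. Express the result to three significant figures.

D ≈ 497 mm

Swamee-Jain (Type III): D = 0.66·[ε^1.25·(LQ²/(gh_f))^4.75 + ν·Q^9.4·(L/(gh_f))^5.2]^0.04
LQ²/(gh_f) = 2.647; L/(gh_f) = 28.27
Term 1 = ε^1.25·(…)^4.75 = 4.54×10^-5; Term 2 = ν·Q^9.4·(…)^5.2 = 7.84×10^-4
D = 0.66·(4.54×10^-5 + 7.84×10^-4)^0.04 = 0.4969 m = 497 mm
Check: V = 1.58 m/s, Re = 5.16×10^5, f = 0.01329, h_f = 5.43 m ≈ 5.77 m ✓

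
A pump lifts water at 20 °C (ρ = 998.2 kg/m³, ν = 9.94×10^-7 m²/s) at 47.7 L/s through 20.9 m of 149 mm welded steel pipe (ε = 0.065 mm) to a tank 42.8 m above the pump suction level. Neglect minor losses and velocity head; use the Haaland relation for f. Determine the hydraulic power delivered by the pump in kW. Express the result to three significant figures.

V = 4Q/(πD²) = 2.736 m/s; Re = 4.10×10^5; ε/D = 4.36×10^-4; f = 0.01734
h_f = f(L/D)V²/2g = 0.9278 m
Total head H = z + h_f = 42.8 + 0.9278 = 43.73 m
P_hyd = ρgQH = 998.2·9.81·0.0477·43.73 = 20.43 kW

P_hyd ≈ 20.4 kW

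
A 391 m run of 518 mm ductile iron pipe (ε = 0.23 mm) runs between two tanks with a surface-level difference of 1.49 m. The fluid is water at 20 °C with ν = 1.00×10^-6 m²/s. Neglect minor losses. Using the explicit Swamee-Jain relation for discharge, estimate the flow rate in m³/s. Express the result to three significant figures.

Q ≈ 0.319 m³/s

Swamee-Jain (Type II): Q = -0.965·√(gD⁵h_f/L)·ln[ε/(3.7D) + √(3.17ν²L/(gD³h_f))]
√(gD⁵h_f/L) = √(9.81·0.518⁵·1.49/391) = 0.03734
ε/(3.7D) = 1.20×10^-4; √(3.17ν²L/(gD³h_f)) = 2.47×10^-5
Q = -0.965·0.03734·ln(1.447×10^-4) = 0.3186 m³/s
Check: V = 1.51 m/s, Re = 7.83×10^5, f = 0.01706, h_f = 1.50 m ≈ 1.49 m ✓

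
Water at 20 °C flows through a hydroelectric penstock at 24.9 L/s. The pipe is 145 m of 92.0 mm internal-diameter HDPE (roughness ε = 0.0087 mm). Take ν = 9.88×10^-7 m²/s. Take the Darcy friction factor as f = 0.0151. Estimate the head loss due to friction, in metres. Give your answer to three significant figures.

h_f ≈ 17.0 m

V = 4Q/(πD²) = 4·0.0249/(π·0.0920²) = 3.746 m/s
h_f = f(L/D)V²/(2g) = 0.01510·(145/0.0920)·3.746²/(2·9.81) = 17.02 m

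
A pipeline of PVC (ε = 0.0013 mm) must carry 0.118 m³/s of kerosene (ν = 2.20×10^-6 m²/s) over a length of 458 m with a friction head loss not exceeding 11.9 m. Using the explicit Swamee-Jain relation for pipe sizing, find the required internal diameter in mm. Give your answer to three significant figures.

D ≈ 233 mm

Swamee-Jain (Type III): D = 0.66·[ε^1.25·(LQ²/(gh_f))^4.75 + ν·Q^9.4·(L/(gh_f))^5.2]^0.04
LQ²/(gh_f) = 0.05463; L/(gh_f) = 3.923
Term 1 = ε^1.25·(…)^4.75 = 4.42×10^-14; Term 2 = ν·Q^9.4·(…)^5.2 = 5.07×10^-12
D = 0.66·(4.42×10^-14 + 5.07×10^-12)^0.04 = 0.2333 m = 233 mm
Check: V = 2.76 m/s, Re = 2.93×10^5, f = 0.01451, h_f = 11.1 m ≈ 11.9 m ✓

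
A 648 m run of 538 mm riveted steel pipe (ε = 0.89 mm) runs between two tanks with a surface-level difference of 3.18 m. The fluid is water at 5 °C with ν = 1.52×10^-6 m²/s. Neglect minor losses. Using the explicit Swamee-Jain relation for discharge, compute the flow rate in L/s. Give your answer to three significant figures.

Swamee-Jain (Type II): Q = -0.965·√(gD⁵h_f/L)·ln[ε/(3.7D) + √(3.17ν²L/(gD³h_f))]
√(gD⁵h_f/L) = √(9.81·0.538⁵·3.18/648) = 0.04658
ε/(3.7D) = 4.47×10^-4; √(3.17ν²L/(gD³h_f)) = 3.13×10^-5
Q = -0.965·0.04658·ln(4.784×10^-4) = 0.3437 m³/s
Check: V = 1.51 m/s, Re = 5.35×10^5, f = 0.02279, h_f = 3.20 m ≈ 3.18 m ✓

Q ≈ 344 L/s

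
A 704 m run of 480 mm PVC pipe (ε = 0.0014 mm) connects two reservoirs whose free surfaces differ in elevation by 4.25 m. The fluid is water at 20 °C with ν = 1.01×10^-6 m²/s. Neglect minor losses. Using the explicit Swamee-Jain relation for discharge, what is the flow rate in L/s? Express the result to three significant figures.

Q ≈ 400 L/s

Swamee-Jain (Type II): Q = -0.965·√(gD⁵h_f/L)·ln[ε/(3.7D) + √(3.17ν²L/(gD³h_f))]
√(gD⁵h_f/L) = √(9.81·0.480⁵·4.25/704) = 0.03885
ε/(3.7D) = 7.88×10^-7; √(3.17ν²L/(gD³h_f)) = 2.22×10^-5
Q = -0.965·0.03885·ln(2.301×10^-5) = 0.4003 m³/s
Check: V = 2.21 m/s, Re = 1.05×10^6, f = 0.01159, h_f = 4.24 m ≈ 4.25 m ✓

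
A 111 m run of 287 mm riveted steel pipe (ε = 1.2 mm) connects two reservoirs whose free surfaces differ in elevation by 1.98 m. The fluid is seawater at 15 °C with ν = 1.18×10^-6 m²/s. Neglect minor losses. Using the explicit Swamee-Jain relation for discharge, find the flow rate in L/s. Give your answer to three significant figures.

Swamee-Jain (Type II): Q = -0.965·√(gD⁵h_f/L)·ln[ε/(3.7D) + √(3.17ν²L/(gD³h_f))]
√(gD⁵h_f/L) = √(9.81·0.287⁵·1.98/111) = 0.01846
ε/(3.7D) = 0.00113; √(3.17ν²L/(gD³h_f)) = 3.27×10^-5
Q = -0.965·0.01846·ln(0.001163) = 0.1204 m³/s
Check: V = 1.86 m/s, Re = 4.53×10^5, f = 0.02913, h_f = 1.99 m ≈ 1.98 m ✓

Q ≈ 120 L/s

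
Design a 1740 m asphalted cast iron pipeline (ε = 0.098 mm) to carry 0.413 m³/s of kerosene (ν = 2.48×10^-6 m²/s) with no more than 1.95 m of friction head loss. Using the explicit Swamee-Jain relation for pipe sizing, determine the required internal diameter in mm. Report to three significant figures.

D ≈ 733 mm

Swamee-Jain (Type III): D = 0.66·[ε^1.25·(LQ²/(gh_f))^4.75 + ν·Q^9.4·(L/(gh_f))^5.2]^0.04
LQ²/(gh_f) = 15.51; L/(gh_f) = 90.96
Term 1 = ε^1.25·(…)^4.75 = 4.42; Term 2 = ν·Q^9.4·(…)^5.2 = 9.34
D = 0.66·(4.42 + 9.34)^0.04 = 0.7330 m = 733 mm
Check: V = 0.979 m/s, Re = 2.89×10^5, f = 0.01582, h_f = 1.83 m ≈ 1.95 m ✓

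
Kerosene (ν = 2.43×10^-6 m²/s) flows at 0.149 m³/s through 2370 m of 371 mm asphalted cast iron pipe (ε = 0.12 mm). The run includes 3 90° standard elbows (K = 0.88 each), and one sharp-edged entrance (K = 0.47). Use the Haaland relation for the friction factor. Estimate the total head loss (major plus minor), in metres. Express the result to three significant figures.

V = 4Q/(πD²) = 1.378 m/s; V²/2g = 0.09683 m
Re = 2.10×10^5, ε/D = 3.23×10^-4 → f = 0.01755 (Haaland)
Major: h_f = f(L/D)·V²/2g = 0.01755·6388·0.09683 = 10.86 m
Minor: ΣK = 3.11; h_m = ΣK·V²/2g = 0.3011 m
Total H_L = 10.86 + 0.3011 = 11.16 m

H_L ≈ 11.2 m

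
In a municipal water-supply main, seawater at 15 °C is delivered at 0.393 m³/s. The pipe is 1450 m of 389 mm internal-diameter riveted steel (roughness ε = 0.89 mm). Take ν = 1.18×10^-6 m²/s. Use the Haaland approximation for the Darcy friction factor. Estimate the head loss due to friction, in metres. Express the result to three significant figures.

h_f ≈ 50.8 m

V = 4Q/(πD²) = 4·0.393/(π·0.389²) = 3.307 m/s
Re = VD/ν = 3.307·0.389/1.18×10^-6 = 1.09×10^6 → turbulent
ε/D = 0.89/389 = 0.00229
Haaland: f = 0.02447
h_f = f(L/D)V²/(2g) = 0.02447·(1450/0.389)·3.307²/(2·9.81) = 50.83 m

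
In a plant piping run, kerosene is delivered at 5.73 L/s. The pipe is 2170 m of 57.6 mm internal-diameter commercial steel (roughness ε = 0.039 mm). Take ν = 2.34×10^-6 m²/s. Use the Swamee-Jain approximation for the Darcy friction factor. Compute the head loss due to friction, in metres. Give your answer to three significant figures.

h_f ≈ 213 m

V = 4Q/(πD²) = 4·0.00573/(π·0.0576²) = 2.199 m/s
Re = VD/ν = 2.199·0.0576/2.34×10^-6 = 5.41×10^4 → turbulent
ε/D = 0.039/57.6 = 6.77×10^-4
Swamee-Jain: f = 0.02292
h_f = f(L/D)V²/(2g) = 0.02292·(2170/0.0576)·2.199²/(2·9.81) = 212.8 m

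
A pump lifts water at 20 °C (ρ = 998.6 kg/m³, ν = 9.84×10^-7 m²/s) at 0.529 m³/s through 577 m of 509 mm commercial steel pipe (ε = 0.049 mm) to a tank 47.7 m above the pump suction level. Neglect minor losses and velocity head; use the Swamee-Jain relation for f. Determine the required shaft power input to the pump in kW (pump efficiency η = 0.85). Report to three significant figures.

P_shaft ≈ 322 kW

V = 4Q/(πD²) = 2.600 m/s; Re = 1.34×10^6; ε/D = 9.63×10^-5; f = 0.01314
h_f = f(L/D)V²/2g = 5.132 m
Total head H = z + h_f = 47.7 + 5.132 = 52.83 m
P_hyd = ρgQH = 998.6·9.81·0.529·52.83 = 273.8 kW
P_shaft = P_hyd/η = 273.8/0.85 = 322.1 kW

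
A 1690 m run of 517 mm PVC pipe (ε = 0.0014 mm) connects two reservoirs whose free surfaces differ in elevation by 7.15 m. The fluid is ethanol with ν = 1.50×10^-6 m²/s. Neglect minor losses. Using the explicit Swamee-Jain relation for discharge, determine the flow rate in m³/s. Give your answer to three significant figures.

Swamee-Jain (Type II): Q = -0.965·√(gD⁵h_f/L)·ln[ε/(3.7D) + √(3.17ν²L/(gD³h_f))]
√(gD⁵h_f/L) = √(9.81·0.517⁵·7.15/1690) = 0.03915
ε/(3.7D) = 7.32×10^-7; √(3.17ν²L/(gD³h_f)) = 3.53×10^-5
Q = -0.965·0.03915·ln(3.600×10^-5) = 0.3866 m³/s
Check: V = 1.84 m/s, Re = 6.35×10^5, f = 0.01260, h_f = 7.12 m ≈ 7.15 m ✓

Q ≈ 0.387 m³/s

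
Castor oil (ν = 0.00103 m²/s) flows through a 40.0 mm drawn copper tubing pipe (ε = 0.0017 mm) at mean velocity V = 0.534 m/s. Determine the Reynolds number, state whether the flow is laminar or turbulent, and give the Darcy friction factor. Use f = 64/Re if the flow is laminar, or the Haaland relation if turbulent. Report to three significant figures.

Re ≈ 20.7; laminar; f = 64/Re ≈ 3.09

Re = VD/ν = 0.5340·0.0400/0.00103 = 20.7
Re < 2300 → laminar → f = 64/Re = 3.086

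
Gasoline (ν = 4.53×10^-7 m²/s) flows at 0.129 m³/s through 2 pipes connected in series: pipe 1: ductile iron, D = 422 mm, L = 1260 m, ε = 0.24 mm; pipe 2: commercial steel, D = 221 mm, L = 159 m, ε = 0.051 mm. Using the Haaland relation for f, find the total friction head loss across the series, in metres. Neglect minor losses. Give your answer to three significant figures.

H ≈ 8.37 m

Pipe 1: V = 0.9223 m/s, Re = 8.59×10^5, ε/D = 5.69×10^-4, f = 0.01769, h_1 = f(L/D)V²/2g = 2.290 m
Pipe 2: V = 3.363 m/s, Re = 1.64×10^6, ε/D = 2.31×10^-4, f = 0.01465, h_2 = f(L/D)V²/2g = 6.075 m
Series → Q common, losses add: H = Σh = 8.365 m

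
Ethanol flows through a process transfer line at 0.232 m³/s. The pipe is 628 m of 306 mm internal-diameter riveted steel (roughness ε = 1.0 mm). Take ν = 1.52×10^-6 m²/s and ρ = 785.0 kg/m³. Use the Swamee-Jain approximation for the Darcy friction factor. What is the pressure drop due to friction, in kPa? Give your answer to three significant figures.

V = 4Q/(πD²) = 4·0.232/(π·0.306²) = 3.155 m/s
Re = VD/ν = 3.155·0.306/1.52×10^-6 = 6.35×10^5 → turbulent
ε/D = 1.0/306 = 0.00327
Swamee-Jain: f = 0.02710
h_f = f(L/D)V²/(2g) = 0.02710·(628/0.306)·3.155²/(2·9.81) = 28.21 m
Δp = ρg·h_f = 785.0·9.81·28.21 = 217.2 kPa

Δp ≈ 217 kPa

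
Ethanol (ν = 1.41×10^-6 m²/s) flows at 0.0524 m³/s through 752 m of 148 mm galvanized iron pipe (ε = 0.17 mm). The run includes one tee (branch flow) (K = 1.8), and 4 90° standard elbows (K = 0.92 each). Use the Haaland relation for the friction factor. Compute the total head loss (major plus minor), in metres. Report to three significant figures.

H_L ≈ 53.2 m

V = 4Q/(πD²) = 3.046 m/s; V²/2g = 0.4729 m
Re = 3.20×10^5, ε/D = 0.00115 → f = 0.02108 (Haaland)
Major: h_f = f(L/D)·V²/2g = 0.02108·5081·0.4729 = 50.66 m
Minor: ΣK = 5.48; h_m = ΣK·V²/2g = 2.591 m
Total H_L = 50.66 + 2.591 = 53.25 m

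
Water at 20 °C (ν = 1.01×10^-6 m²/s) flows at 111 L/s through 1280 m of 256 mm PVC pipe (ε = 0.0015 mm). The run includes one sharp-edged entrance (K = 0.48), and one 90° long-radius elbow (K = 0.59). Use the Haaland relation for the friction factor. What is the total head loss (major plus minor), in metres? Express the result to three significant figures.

V = 4Q/(πD²) = 2.157 m/s; V²/2g = 0.2370 m
Re = 5.47×10^5, ε/D = 5.86×10^-6 → f = 0.01293 (Haaland)
Major: h_f = f(L/D)·V²/2g = 0.01293·5000·0.2370 = 15.32 m
Minor: ΣK = 1.07; h_m = ΣK·V²/2g = 0.2536 m
Total H_L = 15.32 + 0.2536 = 15.57 m

H_L ≈ 15.6 m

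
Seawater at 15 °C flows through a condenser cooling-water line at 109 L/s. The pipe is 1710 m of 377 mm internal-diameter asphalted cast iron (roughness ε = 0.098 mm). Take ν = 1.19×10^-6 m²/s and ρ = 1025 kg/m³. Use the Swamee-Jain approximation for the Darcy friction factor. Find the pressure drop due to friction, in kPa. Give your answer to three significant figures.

V = 4Q/(πD²) = 4·0.109/(π·0.377²) = 0.9765 m/s
Re = VD/ν = 0.9765·0.377/1.19×10^-6 = 3.09×10^5 → turbulent
ε/D = 0.098/377 = 2.60×10^-4
Swamee-Jain: f = 0.01672
h_f = f(L/D)V²/(2g) = 0.01672·(1710/0.377)·0.9765²/(2·9.81) = 3.686 m
Δp = ρg·h_f = 1025·9.81·3.686 = 37.06 kPa

Δp ≈ 37.1 kPa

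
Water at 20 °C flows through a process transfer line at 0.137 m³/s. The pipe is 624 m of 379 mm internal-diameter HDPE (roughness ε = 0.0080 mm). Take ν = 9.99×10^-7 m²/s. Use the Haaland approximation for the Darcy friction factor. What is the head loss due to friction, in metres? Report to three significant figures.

h_f ≈ 1.67 m

V = 4Q/(πD²) = 4·0.137/(π·0.379²) = 1.214 m/s
Re = VD/ν = 1.214·0.379/9.99×10^-7 = 4.61×10^5 → turbulent
ε/D = 0.0080/379 = 2.11×10^-5
Haaland: f = 0.01349
h_f = f(L/D)V²/(2g) = 0.01349·(624/0.379)·1.214²/(2·9.81) = 1.670 m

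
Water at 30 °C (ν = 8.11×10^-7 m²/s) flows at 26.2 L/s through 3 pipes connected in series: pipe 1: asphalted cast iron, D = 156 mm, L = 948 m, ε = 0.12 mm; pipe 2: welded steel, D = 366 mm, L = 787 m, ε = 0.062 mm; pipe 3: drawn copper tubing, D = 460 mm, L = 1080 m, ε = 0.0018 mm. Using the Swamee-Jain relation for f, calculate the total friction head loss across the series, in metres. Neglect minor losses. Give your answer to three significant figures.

H ≈ 11.7 m

Pipe 1: V = 1.371 m/s, Re = 2.64×10^5, ε/D = 7.69×10^-4, f = 0.01987, h_1 = f(L/D)V²/2g = 11.56 m
Pipe 2: V = 0.2490 m/s, Re = 1.12×10^5, ε/D = 1.69×10^-4, f = 0.01847, h_2 = f(L/D)V²/2g = 0.1255 m
Pipe 3: V = 0.1577 m/s, Re = 8.94×10^4, ε/D = 3.91×10^-6, f = 0.01831, h_3 = f(L/D)V²/2g = 0.05446 m
Series → Q common, losses add: H = Σh = 11.74 m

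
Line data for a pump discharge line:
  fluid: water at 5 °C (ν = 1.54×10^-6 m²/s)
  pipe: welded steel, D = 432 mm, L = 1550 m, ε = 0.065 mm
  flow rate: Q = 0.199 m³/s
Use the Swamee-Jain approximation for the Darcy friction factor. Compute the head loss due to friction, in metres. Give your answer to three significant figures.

V = 4Q/(πD²) = 4·0.199/(π·0.432²) = 1.358 m/s
Re = VD/ν = 1.358·0.432/1.54×10^-6 = 3.81×10^5 → turbulent
ε/D = 0.065/432 = 1.50×10^-4
Swamee-Jain: f = 0.01546
h_f = f(L/D)V²/(2g) = 0.01546·(1550/0.432)·1.358²/(2·9.81) = 5.210 m

h_f ≈ 5.21 m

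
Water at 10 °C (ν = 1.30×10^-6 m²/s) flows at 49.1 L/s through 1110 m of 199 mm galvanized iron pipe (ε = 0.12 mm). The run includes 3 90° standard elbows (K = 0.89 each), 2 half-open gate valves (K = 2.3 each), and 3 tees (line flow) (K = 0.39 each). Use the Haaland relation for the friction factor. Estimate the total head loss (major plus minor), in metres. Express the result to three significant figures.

V = 4Q/(πD²) = 1.579 m/s; V²/2g = 0.1270 m
Re = 2.42×10^5, ε/D = 6.03×10^-4 → f = 0.01890 (Haaland)
Major: h_f = f(L/D)·V²/2g = 0.01890·5578·0.1270 = 13.39 m
Minor: ΣK = 8.44; h_m = ΣK·V²/2g = 1.072 m
Total H_L = 13.39 + 1.072 = 14.46 m

H_L ≈ 14.5 m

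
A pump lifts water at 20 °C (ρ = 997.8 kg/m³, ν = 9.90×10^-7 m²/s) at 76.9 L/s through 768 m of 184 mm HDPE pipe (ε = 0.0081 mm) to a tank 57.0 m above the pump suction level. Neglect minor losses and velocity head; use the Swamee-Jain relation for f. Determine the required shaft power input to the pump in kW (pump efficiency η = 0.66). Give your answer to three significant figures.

V = 4Q/(πD²) = 2.892 m/s; Re = 5.38×10^5; ε/D = 4.40×10^-5; f = 0.01361
h_f = f(L/D)V²/2g = 24.22 m
Total head H = z + h_f = 57.0 + 24.22 = 81.22 m
P_hyd = ρgQH = 997.8·9.81·0.0769·81.22 = 61.14 kW
P_shaft = P_hyd/η = 61.14/0.66 = 92.64 kW

P_shaft ≈ 92.6 kW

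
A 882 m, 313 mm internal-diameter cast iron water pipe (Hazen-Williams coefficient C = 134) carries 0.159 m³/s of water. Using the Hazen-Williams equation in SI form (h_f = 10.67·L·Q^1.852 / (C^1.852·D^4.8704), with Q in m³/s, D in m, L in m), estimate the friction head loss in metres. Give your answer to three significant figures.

h_f ≈ 10.3 m

h_f = 10.67·882·0.159^1.852 / (134^1.852·0.313^4.8704) = 10.28 m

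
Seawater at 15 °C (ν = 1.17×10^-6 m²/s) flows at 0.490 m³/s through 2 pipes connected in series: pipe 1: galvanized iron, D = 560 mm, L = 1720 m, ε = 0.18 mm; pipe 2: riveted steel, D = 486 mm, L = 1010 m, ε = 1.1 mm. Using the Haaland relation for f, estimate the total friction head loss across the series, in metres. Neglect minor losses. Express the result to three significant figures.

Pipe 1: V = 1.989 m/s, Re = 9.52×10^5, ε/D = 3.21×10^-4, f = 0.01582, h_1 = f(L/D)V²/2g = 9.803 m
Pipe 2: V = 2.641 m/s, Re = 1.10×10^6, ε/D = 0.00226, f = 0.02439, h_2 = f(L/D)V²/2g = 18.03 m
Series → Q common, losses add: H = Σh = 27.83 m

H ≈ 27.8 m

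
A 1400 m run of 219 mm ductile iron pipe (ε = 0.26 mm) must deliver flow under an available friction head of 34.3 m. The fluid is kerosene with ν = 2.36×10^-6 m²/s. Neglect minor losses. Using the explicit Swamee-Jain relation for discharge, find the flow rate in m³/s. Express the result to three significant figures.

Swamee-Jain (Type II): Q = -0.965·√(gD⁵h_f/L)·ln[ε/(3.7D) + √(3.17ν²L/(gD³h_f))]
√(gD⁵h_f/L) = √(9.81·0.219⁵·34.3/1400) = 0.01100
ε/(3.7D) = 3.21×10^-4; √(3.17ν²L/(gD³h_f)) = 8.36×10^-5
Q = -0.965·0.01100·ln(4.045×10^-4) = 0.08296 m³/s
Check: V = 2.20 m/s, Re = 2.04×10^5, f = 0.02187, h_f = 34.6 m ≈ 34.3 m ✓

Q ≈ 0.0830 m³/s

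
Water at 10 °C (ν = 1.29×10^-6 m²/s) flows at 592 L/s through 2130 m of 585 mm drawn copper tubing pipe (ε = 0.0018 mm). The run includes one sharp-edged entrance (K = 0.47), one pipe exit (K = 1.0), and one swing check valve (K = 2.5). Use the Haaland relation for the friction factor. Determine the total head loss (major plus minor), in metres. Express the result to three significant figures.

H_L ≈ 11.5 m

V = 4Q/(πD²) = 2.203 m/s; V²/2g = 0.2473 m
Re = 9.99×10^5, ε/D = 3.08×10^-6 → f = 0.01164 (Haaland)
Major: h_f = f(L/D)·V²/2g = 0.01164·3641·0.2473 = 10.48 m
Minor: ΣK = 3.97; h_m = ΣK·V²/2g = 0.9816 m
Total H_L = 10.48 + 0.9816 = 11.46 m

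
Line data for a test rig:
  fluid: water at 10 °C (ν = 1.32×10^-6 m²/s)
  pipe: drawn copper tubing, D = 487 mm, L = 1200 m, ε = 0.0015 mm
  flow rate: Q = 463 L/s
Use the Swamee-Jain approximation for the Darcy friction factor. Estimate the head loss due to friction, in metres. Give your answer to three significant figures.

h_f ≈ 9.20 m

V = 4Q/(πD²) = 4·0.463/(π·0.487²) = 2.486 m/s
Re = VD/ν = 2.486·0.487/1.32×10^-6 = 9.17×10^5 → turbulent
ε/D = 0.0015/487 = 3.08×10^-6
Swamee-Jain: f = 0.01185
h_f = f(L/D)V²/(2g) = 0.01185·(1200/0.487)·2.486²/(2·9.81) = 9.196 m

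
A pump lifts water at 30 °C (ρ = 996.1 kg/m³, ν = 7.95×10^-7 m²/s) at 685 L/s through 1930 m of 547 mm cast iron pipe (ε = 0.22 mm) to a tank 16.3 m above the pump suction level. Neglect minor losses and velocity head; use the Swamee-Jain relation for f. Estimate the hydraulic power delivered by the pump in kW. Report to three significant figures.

P_hyd ≈ 276 kW

V = 4Q/(πD²) = 2.915 m/s; Re = 2.01×10^6; ε/D = 4.02×10^-4; f = 0.01629
h_f = f(L/D)V²/2g = 24.89 m
Total head H = z + h_f = 16.3 + 24.89 = 41.19 m
P_hyd = ρgQH = 996.1·9.81·0.685·41.19 = 275.7 kW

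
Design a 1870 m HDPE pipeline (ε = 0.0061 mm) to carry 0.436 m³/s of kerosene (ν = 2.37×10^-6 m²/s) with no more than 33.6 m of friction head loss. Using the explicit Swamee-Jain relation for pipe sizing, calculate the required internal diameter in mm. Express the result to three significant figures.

D ≈ 414 mm

Swamee-Jain (Type III): D = 0.66·[ε^1.25·(LQ²/(gh_f))^4.75 + ν·Q^9.4·(L/(gh_f))^5.2]^0.04
LQ²/(gh_f) = 1.078; L/(gh_f) = 5.673
Term 1 = ε^1.25·(…)^4.75 = 4.34×10^-7; Term 2 = ν·Q^9.4·(…)^5.2 = 8.05×10^-6
D = 0.66·(4.34×10^-7 + 8.05×10^-6)^0.04 = 0.4137 m = 414 mm
Check: V = 3.24 m/s, Re = 5.66×10^5, f = 0.01306, h_f = 31.6 m ≈ 33.6 m ✓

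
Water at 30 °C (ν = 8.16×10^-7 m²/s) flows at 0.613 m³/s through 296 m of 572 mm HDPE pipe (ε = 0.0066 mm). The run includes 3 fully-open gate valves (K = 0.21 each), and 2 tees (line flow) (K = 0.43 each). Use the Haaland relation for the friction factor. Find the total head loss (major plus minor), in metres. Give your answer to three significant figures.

H_L ≈ 2.08 m

V = 4Q/(πD²) = 2.385 m/s; V²/2g = 0.2900 m
Re = 1.67×10^6, ε/D = 1.15×10^-5 → f = 0.01095 (Haaland)
Major: h_f = f(L/D)·V²/2g = 0.01095·517.5·0.2900 = 1.643 m
Minor: ΣK = 1.49; h_m = ΣK·V²/2g = 0.4322 m
Total H_L = 1.643 + 0.4322 = 2.075 m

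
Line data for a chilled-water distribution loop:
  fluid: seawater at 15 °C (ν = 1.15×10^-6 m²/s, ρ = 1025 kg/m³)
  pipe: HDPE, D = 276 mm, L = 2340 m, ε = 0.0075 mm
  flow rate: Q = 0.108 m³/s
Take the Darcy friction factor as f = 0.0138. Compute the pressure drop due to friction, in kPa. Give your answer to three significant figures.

Δp ≈ 195 kPa

V = 4Q/(πD²) = 4·0.108/(π·0.276²) = 1.805 m/s
h_f = f(L/D)V²/(2g) = 0.01380·(2340/0.276)·1.805²/(2·9.81) = 19.43 m
Δp = ρg·h_f = 1025·9.81·19.43 = 195.4 kPa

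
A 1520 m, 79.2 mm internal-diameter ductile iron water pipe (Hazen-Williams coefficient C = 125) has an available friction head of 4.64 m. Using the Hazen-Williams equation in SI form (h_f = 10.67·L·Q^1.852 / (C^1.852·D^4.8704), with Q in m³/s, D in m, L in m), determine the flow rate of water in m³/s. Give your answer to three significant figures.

Rearranging: Q = [h_f·C^1.852·D^4.8704 / (10.67·L)]^(1/1.852)
Q = [4.64·125^1.852·0.0792^4.8704 / (10.67·1520)]^0.540 = 0.001938 m³/s

Q ≈ 0.00194 m³/s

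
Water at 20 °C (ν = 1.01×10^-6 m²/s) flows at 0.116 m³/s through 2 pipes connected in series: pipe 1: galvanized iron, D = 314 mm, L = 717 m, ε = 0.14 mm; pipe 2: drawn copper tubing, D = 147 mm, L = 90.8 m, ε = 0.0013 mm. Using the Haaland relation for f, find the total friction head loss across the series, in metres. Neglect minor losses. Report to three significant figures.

Pipe 1: V = 1.498 m/s, Re = 4.66×10^5, ε/D = 4.46×10^-4, f = 0.01728, h_1 = f(L/D)V²/2g = 4.514 m
Pipe 2: V = 6.835 m/s, Re = 9.95×10^5, ε/D = 8.84×10^-6, f = 0.01175, h_2 = f(L/D)V²/2g = 17.29 m
Series → Q common, losses add: H = Σh = 21.80 m

H ≈ 21.8 m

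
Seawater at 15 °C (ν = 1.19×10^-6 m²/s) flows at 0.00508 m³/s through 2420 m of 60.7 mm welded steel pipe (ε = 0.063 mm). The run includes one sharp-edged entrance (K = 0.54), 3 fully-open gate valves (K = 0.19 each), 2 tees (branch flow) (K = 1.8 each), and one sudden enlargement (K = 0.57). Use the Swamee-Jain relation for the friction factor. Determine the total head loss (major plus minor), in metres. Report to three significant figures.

H_L ≈ 143 m

V = 4Q/(πD²) = 1.755 m/s; V²/2g = 0.1571 m
Re = 8.95×10^4, ε/D = 0.00104 → f = 0.02271 (Swamee-Jain)
Major: h_f = f(L/D)·V²/2g = 0.02271·39868·0.1571 = 142.2 m
Minor: ΣK = 5.28; h_m = ΣK·V²/2g = 0.8293 m
Total H_L = 142.2 + 0.8293 = 143.0 m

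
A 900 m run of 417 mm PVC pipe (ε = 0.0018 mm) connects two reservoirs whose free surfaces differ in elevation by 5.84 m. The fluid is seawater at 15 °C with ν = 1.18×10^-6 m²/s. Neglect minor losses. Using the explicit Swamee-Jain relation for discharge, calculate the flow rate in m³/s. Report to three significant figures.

Swamee-Jain (Type II): Q = -0.965·√(gD⁵h_f/L)·ln[ε/(3.7D) + √(3.17ν²L/(gD³h_f))]
√(gD⁵h_f/L) = √(9.81·0.417⁵·5.84/900) = 0.02833
ε/(3.7D) = 1.17×10^-6; √(3.17ν²L/(gD³h_f)) = 3.09×10^-5
Q = -0.965·0.02833·ln(3.209×10^-5) = 0.2829 m³/s
Check: V = 2.07 m/s, Re = 7.32×10^5, f = 0.01233, h_f = 5.82 m ≈ 5.84 m ✓

Q ≈ 0.283 m³/s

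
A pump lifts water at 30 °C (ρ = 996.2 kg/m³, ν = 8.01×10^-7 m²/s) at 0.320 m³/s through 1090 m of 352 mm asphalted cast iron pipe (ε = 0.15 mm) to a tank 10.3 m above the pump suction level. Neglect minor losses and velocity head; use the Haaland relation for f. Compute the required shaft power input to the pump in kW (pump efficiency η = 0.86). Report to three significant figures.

P_shaft ≈ 140 kW

V = 4Q/(πD²) = 3.288 m/s; Re = 1.45×10^6; ε/D = 4.26×10^-4; f = 0.01650
h_f = f(L/D)V²/2g = 28.15 m
Total head H = z + h_f = 10.3 + 28.15 = 38.45 m
P_hyd = ρgQH = 996.2·9.81·0.320·38.45 = 120.2 kW
P_shaft = P_hyd/η = 120.2/0.86 = 139.8 kW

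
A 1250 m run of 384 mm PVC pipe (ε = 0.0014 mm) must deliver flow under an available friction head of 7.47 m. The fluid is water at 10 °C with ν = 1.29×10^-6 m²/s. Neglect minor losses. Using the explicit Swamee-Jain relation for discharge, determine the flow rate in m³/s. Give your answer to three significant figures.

Swamee-Jain (Type II): Q = -0.965·√(gD⁵h_f/L)·ln[ε/(3.7D) + √(3.17ν²L/(gD³h_f))]
√(gD⁵h_f/L) = √(9.81·0.384⁵·7.47/1250) = 0.02212
ε/(3.7D) = 9.85×10^-7; √(3.17ν²L/(gD³h_f)) = 3.99×10^-5
Q = -0.965·0.02212·ln(4.085×10^-5) = 0.2158 m³/s
Check: V = 1.86 m/s, Re = 5.55×10^5, f = 0.01291, h_f = 7.44 m ≈ 7.47 m ✓

Q ≈ 0.216 m³/s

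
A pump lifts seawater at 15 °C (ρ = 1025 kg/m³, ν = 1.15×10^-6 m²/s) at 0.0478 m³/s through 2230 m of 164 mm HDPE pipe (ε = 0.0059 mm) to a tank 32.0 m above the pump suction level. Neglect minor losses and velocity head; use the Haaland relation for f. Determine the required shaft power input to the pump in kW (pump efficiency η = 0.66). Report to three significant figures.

P_shaft ≈ 60.7 kW

V = 4Q/(πD²) = 2.263 m/s; Re = 3.23×10^5; ε/D = 3.60×10^-5; f = 0.01447
h_f = f(L/D)V²/2g = 51.36 m
Total head H = z + h_f = 32.0 + 51.36 = 83.36 m
P_hyd = ρgQH = 1025·9.81·0.0478·83.36 = 40.07 kW
P_shaft = P_hyd/η = 40.07/0.66 = 60.71 kW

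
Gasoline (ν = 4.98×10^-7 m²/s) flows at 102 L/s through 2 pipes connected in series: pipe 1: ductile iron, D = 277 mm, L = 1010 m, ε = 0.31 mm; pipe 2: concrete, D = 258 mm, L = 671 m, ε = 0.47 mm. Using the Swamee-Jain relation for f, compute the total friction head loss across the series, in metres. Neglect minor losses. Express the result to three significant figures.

Pipe 1: V = 1.693 m/s, Re = 9.41×10^5, ε/D = 0.00112, f = 0.02057, h_1 = f(L/D)V²/2g = 10.95 m
Pipe 2: V = 1.951 m/s, Re = 1.01×10^6, ε/D = 0.00182, f = 0.02312, h_2 = f(L/D)V²/2g = 11.67 m
Series → Q common, losses add: H = Σh = 22.62 m

H ≈ 22.6 m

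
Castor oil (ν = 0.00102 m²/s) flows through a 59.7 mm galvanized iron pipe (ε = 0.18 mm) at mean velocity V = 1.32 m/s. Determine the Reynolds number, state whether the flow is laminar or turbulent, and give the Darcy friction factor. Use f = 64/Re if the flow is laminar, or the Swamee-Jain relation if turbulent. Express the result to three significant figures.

Re ≈ 77.3; laminar; f = 64/Re ≈ 0.828

Re = VD/ν = 1.320·0.0597/0.00102 = 77.3
Re < 2300 → laminar → f = 64/Re = 0.8284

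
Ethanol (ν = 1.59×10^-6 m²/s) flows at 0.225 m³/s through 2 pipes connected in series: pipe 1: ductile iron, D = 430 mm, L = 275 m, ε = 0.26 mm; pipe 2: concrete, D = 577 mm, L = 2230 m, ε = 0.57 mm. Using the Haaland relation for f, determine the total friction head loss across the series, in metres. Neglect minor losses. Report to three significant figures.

Pipe 1: V = 1.549 m/s, Re = 4.19×10^5, ε/D = 6.05×10^-4, f = 0.01834, h_1 = f(L/D)V²/2g = 1.435 m
Pipe 2: V = 0.8605 m/s, Re = 3.12×10^5, ε/D = 9.88×10^-4, f = 0.02044, h_2 = f(L/D)V²/2g = 2.981 m
Series → Q common, losses add: H = Σh = 4.417 m

H ≈ 4.42 m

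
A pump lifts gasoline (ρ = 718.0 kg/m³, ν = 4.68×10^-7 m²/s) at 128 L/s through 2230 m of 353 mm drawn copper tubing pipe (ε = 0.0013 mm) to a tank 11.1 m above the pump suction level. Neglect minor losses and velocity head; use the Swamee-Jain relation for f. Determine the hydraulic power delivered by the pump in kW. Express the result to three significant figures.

V = 4Q/(πD²) = 1.308 m/s; Re = 9.87×10^5; ε/D = 3.68×10^-6; f = 0.01173
h_f = f(L/D)V²/2g = 6.458 m
Total head H = z + h_f = 11.1 + 6.458 = 17.56 m
P_hyd = ρgQH = 718.0·9.81·0.128·17.56 = 15.83 kW

P_hyd ≈ 15.8 kW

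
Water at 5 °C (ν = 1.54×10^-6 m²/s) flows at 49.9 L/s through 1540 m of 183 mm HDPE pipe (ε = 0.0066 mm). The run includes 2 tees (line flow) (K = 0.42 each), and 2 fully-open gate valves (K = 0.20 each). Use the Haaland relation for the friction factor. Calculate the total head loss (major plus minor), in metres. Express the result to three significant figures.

H_L ≈ 24.0 m

V = 4Q/(πD²) = 1.897 m/s; V²/2g = 0.1835 m
Re = 2.25×10^5, ε/D = 3.61×10^-5 → f = 0.01540 (Haaland)
Major: h_f = f(L/D)·V²/2g = 0.01540·8415·0.1835 = 23.77 m
Minor: ΣK = 1.24; h_m = ΣK·V²/2g = 0.2275 m
Total H_L = 23.77 + 0.2275 = 24.00 m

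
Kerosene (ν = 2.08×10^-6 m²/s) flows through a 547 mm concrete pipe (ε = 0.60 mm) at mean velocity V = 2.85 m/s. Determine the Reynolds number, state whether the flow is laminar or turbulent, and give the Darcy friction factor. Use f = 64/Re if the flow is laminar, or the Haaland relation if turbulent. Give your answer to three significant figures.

Re ≈ 7.49×10^5; turbulent; f ≈ 0.0205

Re = VD/ν = 2.850·0.547/2.08×10^-6 = 7.49×10^5
Re > 4000 → turbulent; ε/D = 0.00110
Haaland: f = 0.02046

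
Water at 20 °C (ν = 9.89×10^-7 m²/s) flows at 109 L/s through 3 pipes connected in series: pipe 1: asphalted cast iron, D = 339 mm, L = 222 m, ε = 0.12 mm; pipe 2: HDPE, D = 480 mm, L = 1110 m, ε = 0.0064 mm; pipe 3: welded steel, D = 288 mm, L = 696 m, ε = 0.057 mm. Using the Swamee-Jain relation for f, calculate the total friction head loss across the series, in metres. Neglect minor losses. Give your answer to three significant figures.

H ≈ 6.81 m

Pipe 1: V = 1.208 m/s, Re = 4.14×10^5, ε/D = 3.54×10^-4, f = 0.01700, h_1 = f(L/D)V²/2g = 0.8274 m
Pipe 2: V = 0.6024 m/s, Re = 2.92×10^5, ε/D = 1.33×10^-5, f = 0.01460, h_2 = f(L/D)V²/2g = 0.6243 m
Pipe 3: V = 1.673 m/s, Re = 4.87×10^5, ε/D = 1.98×10^-4, f = 0.01553, h_3 = f(L/D)V²/2g = 5.354 m
Series → Q common, losses add: H = Σh = 6.806 m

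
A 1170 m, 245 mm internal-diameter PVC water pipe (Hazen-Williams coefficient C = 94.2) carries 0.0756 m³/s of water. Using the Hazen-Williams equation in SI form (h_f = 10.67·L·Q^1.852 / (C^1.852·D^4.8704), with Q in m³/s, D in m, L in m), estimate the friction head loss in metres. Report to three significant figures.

h_f ≈ 21.8 m

h_f = 10.67·1170·0.0756^1.852 / (94.2^1.852·0.245^4.8704) = 21.80 m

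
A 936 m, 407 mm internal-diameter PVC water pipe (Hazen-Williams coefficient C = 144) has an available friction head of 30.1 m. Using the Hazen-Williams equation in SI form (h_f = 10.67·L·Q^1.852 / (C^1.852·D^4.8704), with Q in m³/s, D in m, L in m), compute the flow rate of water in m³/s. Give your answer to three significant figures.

Rearranging: Q = [h_f·C^1.852·D^4.8704 / (10.67·L)]^(1/1.852)
Q = [30.1·144^1.852·0.407^4.8704 / (10.67·936)]^0.540 = 0.5895 m³/s

Q ≈ 0.590 m³/s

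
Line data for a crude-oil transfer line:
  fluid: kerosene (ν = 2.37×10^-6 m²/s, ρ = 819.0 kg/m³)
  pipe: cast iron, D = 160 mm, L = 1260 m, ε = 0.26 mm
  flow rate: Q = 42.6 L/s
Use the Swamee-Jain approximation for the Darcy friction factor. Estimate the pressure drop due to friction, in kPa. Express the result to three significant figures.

Δp ≈ 344 kPa

V = 4Q/(πD²) = 4·0.0426/(π·0.160²) = 2.119 m/s
Re = VD/ν = 2.119·0.160/2.37×10^-6 = 1.43×10^5 → turbulent
ε/D = 0.26/160 = 0.00163
Swamee-Jain: f = 0.02376
h_f = f(L/D)V²/(2g) = 0.02376·(1260/0.160)·2.119²/(2·9.81) = 42.82 m
Δp = ρg·h_f = 819.0·9.81·42.82 = 344.0 kPa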